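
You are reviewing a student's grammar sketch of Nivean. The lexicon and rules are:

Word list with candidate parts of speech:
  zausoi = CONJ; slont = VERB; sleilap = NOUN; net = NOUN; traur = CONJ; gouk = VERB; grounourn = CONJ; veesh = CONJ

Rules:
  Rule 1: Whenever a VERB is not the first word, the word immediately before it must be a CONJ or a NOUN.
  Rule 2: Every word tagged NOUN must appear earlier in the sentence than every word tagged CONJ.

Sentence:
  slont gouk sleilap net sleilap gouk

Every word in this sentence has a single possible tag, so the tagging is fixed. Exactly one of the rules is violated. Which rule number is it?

1

Fixed tagging: VERB VERB NOUN NOUN NOUN VERB.
Applying the rules: R1 fail, R2 pass.
Only rule 1 fails.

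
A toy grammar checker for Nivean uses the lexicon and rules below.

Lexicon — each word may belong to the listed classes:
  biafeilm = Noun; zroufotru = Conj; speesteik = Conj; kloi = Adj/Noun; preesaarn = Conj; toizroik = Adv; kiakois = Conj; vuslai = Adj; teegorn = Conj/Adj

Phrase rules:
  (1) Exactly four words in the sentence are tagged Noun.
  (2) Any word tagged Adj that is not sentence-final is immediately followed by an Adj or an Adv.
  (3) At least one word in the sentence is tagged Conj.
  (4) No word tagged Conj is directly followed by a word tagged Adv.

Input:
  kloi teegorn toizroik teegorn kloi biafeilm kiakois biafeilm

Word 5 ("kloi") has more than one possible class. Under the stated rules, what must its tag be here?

Candidates per position — 1:kloi {Adj,Noun}; 2:teegorn {Conj,Adj}; 3:toizroik {Adv}; 4:teegorn {Conj,Adj}; 5:kloi {Adj,Noun}; 6:biafeilm {Noun}; 7:kiakois {Conj}; 8:biafeilm {Noun}.
Word 1 cannot be Adj — rule 1 would then fail for every completion. It is Noun.
Word 2 cannot be Conj — rule 4 would then fail for every completion. It is Adj.
Word 4 cannot be Adj — rule 2 would then fail for every completion. It is Conj.
Word 5 cannot be Adj — rule 1 would then fail for every completion. It is Noun.
The only consistent sequence is: Noun Adj Adv Conj Noun Noun Conj Noun.
Rule-by-rule: rule 1 holds; rule 2 holds; rule 3 holds; rule 4 holds.

Noun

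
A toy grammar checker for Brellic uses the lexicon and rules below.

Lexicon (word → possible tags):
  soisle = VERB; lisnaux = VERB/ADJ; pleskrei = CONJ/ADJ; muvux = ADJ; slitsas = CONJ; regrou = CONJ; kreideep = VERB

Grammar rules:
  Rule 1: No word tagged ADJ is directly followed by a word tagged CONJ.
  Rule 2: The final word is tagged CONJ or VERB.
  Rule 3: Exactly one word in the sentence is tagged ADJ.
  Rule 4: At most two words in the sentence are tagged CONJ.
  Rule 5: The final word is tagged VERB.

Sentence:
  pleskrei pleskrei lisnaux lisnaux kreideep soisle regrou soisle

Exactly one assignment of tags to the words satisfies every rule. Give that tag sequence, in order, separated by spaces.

Candidates per position — 1:pleskrei {CONJ,ADJ}; 2:pleskrei {CONJ,ADJ}; 3:lisnaux {VERB,ADJ}; 4:lisnaux {VERB,ADJ}; 5:kreideep {VERB}; 6:soisle {VERB}; 7:regrou {CONJ}; 8:soisle {VERB}.
The remaining ambiguous positions (1, 2, 3, 4) are resolved jointly — only one combination satisfies every rule.
That leaves exactly one tagging: CONJ ADJ VERB VERB VERB VERB CONJ VERB.
Checking: rule 1 satisfied; rule 2 satisfied; rule 3 satisfied; rule 4 satisfied; rule 5 satisfied.

CONJ ADJ VERB VERB VERB VERB CONJ VERB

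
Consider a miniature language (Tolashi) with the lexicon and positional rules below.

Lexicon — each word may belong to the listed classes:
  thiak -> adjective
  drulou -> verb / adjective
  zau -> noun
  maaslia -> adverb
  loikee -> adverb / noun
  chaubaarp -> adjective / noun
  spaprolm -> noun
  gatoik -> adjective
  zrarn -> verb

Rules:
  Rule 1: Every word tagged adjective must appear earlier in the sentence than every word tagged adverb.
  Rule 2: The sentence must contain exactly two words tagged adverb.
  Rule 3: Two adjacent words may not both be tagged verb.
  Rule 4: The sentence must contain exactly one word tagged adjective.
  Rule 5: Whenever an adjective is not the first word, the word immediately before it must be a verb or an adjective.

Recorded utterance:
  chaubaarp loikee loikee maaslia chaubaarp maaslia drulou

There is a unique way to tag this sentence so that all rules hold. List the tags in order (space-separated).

Candidates per position — 1:chaubaarp {adjective,noun}; 2:loikee {adverb,noun}; 3:loikee {adverb,noun}; 4:maaslia {adverb}; 5:chaubaarp {adjective,noun}; 6:maaslia {adverb}; 7:drulou {verb,adjective}.
Word 2 cannot be adverb — rule 2 would then fail for every completion. It is noun.
Word 3 cannot be adverb — rule 2 would then fail for every completion. It is noun.
Word 5 cannot be adjective — rule 1 would then fail for every completion. It is noun.
Word 7 cannot be adjective — rule 1 would then fail for every completion. It is verb.
Word 1 cannot be noun — rule 4 would then fail for every completion. It is adjective.
The only consistent sequence is: adjective noun noun adverb noun adverb verb.
Verifying each rule — rule 1 holds; rule 2 holds; rule 3 holds; rule 4 holds; rule 5 holds.

adjective noun noun adverb noun adverb verb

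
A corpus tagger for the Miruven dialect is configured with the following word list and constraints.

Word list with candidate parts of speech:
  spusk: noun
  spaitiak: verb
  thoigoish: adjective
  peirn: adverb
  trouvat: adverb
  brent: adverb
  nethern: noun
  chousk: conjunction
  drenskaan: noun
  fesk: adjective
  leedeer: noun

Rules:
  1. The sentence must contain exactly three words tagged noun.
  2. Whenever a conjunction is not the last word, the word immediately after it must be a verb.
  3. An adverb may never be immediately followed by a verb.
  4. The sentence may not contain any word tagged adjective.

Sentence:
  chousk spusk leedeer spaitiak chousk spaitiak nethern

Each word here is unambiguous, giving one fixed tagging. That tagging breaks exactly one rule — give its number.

Fixed tagging: conjunction noun noun verb conjunction verb noun.
Applying the rules: R1 ✓, R2 ✗, R3 ✓, R4 ✓.
Only rule 2 fails.

2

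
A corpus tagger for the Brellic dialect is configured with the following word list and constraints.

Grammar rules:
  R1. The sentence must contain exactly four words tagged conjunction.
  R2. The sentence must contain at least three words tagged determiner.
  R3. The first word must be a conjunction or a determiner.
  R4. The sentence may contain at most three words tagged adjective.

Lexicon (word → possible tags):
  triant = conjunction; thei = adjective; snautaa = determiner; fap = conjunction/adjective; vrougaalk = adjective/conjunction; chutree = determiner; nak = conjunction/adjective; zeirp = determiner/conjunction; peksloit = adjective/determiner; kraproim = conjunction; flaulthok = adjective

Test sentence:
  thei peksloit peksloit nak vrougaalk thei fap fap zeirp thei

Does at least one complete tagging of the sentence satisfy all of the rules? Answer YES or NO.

Candidates per position — 1:thei {adjective}; 2:peksloit {adjective,determiner}; 3:peksloit {adjective,determiner}; 4:nak {conjunction,adjective}; 5:vrougaalk {adjective,conjunction}; 6:thei {adjective}; 7:fap {conjunction,adjective}; 8:fap {conjunction,adjective}; 9:zeirp {determiner,conjunction}; 10:thei {adjective}.
Rule 3 cannot be satisfied by any choice of tags from the lexicon.
So there is no consistent tagging.

NO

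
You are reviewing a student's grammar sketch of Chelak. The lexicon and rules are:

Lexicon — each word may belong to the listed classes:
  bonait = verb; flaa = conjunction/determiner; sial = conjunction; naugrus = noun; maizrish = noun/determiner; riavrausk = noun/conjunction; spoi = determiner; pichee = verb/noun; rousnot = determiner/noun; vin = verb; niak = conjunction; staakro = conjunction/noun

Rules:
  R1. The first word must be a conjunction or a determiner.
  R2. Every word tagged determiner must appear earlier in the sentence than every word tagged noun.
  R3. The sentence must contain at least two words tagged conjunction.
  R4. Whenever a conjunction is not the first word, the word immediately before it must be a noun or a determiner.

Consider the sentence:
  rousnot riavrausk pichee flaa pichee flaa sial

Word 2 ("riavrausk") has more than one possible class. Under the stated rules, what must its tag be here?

conjunction

Candidates per position — 1:rousnot {determiner,noun}; 2:riavrausk {noun,conjunction}; 3:pichee {verb,noun}; 4:flaa {conjunction,determiner}; 5:pichee {verb,noun}; 6:flaa {conjunction,determiner}; 7:sial {conjunction}.
Word 1 cannot be noun — rule 1 would then fail for every completion. It is determiner.
Word 6 cannot be conjunction — rule 4 would then fail for every completion. It is determiner.
Word 2 cannot be noun — rule 2 would then fail for every completion. It is conjunction.
Word 3 cannot be noun — rule 2 would then fail for every completion. It is verb.
Word 4 cannot be conjunction — rule 4 would then fail for every completion. It is determiner.
Word 5 cannot be noun — rule 2 would then fail for every completion. It is verb.
The only consistent sequence is: determiner conjunction verb determiner verb determiner conjunction.
Rule-by-rule: rule 1 ✓; rule 2 ✓; rule 3 ✓; rule 4 ✓.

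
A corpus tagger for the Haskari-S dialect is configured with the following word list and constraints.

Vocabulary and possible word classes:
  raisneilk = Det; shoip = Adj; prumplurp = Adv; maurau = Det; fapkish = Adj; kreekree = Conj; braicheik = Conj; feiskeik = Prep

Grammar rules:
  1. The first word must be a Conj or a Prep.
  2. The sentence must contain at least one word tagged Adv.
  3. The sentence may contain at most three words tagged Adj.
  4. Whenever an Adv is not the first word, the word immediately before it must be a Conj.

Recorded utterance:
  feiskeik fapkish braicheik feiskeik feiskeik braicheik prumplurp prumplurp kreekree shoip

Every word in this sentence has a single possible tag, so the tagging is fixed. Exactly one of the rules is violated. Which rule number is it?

4

Fixed tagging: Prep Adj Conj Prep Prep Conj Adv Adv Conj Adj.
Rule check: R1 pass, R2 pass, R3 pass, R4 fail.
Only rule 4 fails.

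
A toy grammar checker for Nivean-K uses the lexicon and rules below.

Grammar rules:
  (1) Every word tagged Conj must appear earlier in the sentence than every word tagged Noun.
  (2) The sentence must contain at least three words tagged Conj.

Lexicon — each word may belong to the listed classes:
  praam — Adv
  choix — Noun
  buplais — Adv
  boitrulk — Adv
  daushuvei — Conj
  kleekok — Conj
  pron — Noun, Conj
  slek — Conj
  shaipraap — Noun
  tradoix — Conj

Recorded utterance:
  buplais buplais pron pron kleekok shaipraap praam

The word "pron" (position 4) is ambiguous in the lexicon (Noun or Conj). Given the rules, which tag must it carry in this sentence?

Candidates per position — 1:buplais {Adv}; 2:buplais {Adv}; 3:pron {Noun,Conj}; 4:pron {Noun,Conj}; 5:kleekok {Conj}; 6:shaipraap {Noun}; 7:praam {Adv}.
Position 3: tagging it Noun would leave rule 1 unsatisfiable, so it must be Conj.
Position 4: tagging it Noun would leave rule 1 unsatisfiable, so it must be Conj.
The unique satisfying tagging is: Adv Adv Conj Conj Conj Noun Adv.
Check: rule 1 satisfied; rule 2 satisfied.

Conj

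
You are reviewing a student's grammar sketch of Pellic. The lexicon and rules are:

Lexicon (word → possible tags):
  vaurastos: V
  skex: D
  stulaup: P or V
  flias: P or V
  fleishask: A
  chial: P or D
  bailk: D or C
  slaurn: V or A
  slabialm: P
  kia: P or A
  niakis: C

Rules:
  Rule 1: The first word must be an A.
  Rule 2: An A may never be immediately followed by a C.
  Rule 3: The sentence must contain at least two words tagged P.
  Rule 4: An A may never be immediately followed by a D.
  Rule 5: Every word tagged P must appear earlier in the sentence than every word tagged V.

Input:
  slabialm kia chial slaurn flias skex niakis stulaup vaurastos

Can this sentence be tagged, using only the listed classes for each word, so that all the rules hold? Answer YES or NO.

Candidates per position — 1:slabialm {P}; 2:kia {P,A}; 3:chial {P,D}; 4:slaurn {V,A}; 5:flias {P,V}; 6:skex {D}; 7:niakis {C}; 8:stulaup {P,V}; 9:vaurastos {V}.
Rule 1 cannot be satisfied by any choice of tags from the lexicon.
So there is no consistent tagging.

NO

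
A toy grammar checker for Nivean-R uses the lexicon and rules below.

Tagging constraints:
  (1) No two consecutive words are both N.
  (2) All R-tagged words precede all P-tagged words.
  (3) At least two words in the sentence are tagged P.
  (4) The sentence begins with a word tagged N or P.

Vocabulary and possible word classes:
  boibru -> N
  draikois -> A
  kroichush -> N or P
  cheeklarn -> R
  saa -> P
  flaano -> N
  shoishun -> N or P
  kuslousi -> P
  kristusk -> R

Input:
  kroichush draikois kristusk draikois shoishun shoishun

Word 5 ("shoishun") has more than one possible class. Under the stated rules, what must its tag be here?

Candidates per position — 1:kroichush {N,P}; 2:draikois {A}; 3:kristusk {R}; 4:draikois {A}; 5:shoishun {N,P}; 6:shoishun {N,P}.
If word 1 were P, no tagging could satisfy rule 2; so word 1 is N.
If word 5 were N, no tagging could satisfy rule 3; so word 5 is P.
If word 6 were N, no tagging could satisfy rule 3; so word 6 is P.
So the tagging must be: N A R A P P.
Check: rule 1 satisfied; rule 2 satisfied; rule 3 satisfied; rule 4 satisfied.

P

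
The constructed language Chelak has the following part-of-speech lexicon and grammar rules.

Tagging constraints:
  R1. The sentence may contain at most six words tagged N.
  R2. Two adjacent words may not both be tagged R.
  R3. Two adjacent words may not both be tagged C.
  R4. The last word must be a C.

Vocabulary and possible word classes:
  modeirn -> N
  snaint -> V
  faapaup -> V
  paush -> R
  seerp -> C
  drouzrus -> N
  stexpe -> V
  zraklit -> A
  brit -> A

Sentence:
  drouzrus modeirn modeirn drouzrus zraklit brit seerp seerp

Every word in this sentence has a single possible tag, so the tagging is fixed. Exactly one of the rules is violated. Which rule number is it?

Fixed tagging: N N N N A A C C.
Applying the rules: R1 holds, R2 holds, R3 violated, R4 holds.
Only rule 3 fails.

3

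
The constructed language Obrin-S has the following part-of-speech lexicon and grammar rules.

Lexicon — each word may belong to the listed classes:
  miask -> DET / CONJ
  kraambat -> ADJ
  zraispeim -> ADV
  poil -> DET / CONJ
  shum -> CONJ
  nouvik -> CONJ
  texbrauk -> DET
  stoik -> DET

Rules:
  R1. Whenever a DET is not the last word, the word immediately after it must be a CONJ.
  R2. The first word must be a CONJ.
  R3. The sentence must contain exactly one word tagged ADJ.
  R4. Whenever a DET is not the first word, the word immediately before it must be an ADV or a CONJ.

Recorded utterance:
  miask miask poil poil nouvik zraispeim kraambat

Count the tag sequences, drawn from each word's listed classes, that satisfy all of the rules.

5

Candidates per position — 1:miask {DET,CONJ}; 2:miask {DET,CONJ}; 3:poil {DET,CONJ}; 4:poil {DET,CONJ}; 5:nouvik {CONJ}; 6:zraispeim {ADV}; 7:kraambat {ADJ}.
There are 16 candidate sequences in total.
The sequences that satisfy every rule: CONJ DET CONJ DET CONJ ADV ADJ; CONJ DET CONJ CONJ CONJ ADV ADJ; CONJ CONJ DET CONJ CONJ ADV ADJ; CONJ CONJ CONJ DET CONJ ADV ADJ; CONJ CONJ CONJ CONJ CONJ ADV ADJ.
Count = 5.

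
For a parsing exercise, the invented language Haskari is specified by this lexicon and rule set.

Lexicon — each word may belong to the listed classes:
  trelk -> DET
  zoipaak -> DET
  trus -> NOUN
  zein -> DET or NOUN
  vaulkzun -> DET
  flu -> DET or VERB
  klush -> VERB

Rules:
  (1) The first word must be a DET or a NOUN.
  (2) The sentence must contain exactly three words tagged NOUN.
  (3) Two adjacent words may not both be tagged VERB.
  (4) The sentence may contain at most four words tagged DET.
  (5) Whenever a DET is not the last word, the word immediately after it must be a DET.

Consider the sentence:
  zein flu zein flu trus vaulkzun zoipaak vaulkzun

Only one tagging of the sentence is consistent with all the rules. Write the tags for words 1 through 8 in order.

NOUN VERB NOUN VERB NOUN DET DET DET

Candidates per position — 1:zein {DET,NOUN}; 2:flu {DET,VERB}; 3:zein {DET,NOUN}; 4:flu {DET,VERB}; 5:trus {NOUN}; 6:vaulkzun {DET}; 7:zoipaak {DET}; 8:vaulkzun {DET}.
Position 1: DET is ruled out by rule 2; that leaves NOUN.
Position 2: DET is ruled out by rule 5; that leaves VERB.
Position 3: DET is ruled out by rule 2; that leaves NOUN.
Position 4: DET is ruled out by rule 5; that leaves VERB.
The unique satisfying tagging is: NOUN VERB NOUN VERB NOUN DET DET DET.
Rule-by-rule: rule 1 satisfied; rule 2 satisfied; rule 3 satisfied; rule 4 satisfied; rule 5 satisfied.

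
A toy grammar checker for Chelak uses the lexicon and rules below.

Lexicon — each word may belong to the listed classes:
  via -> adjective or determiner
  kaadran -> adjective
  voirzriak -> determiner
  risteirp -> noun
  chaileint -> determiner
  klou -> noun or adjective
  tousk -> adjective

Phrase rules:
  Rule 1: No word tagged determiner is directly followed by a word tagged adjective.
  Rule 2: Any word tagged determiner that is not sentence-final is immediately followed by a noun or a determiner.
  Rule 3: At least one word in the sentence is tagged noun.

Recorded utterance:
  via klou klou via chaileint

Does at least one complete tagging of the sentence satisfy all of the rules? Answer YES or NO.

YES

Candidates per position — 1:via {adjective,determiner}; 2:klou {noun,adjective}; 3:klou {noun,adjective}; 4:via {adjective,determiner}; 5:chaileint {determiner}.
One satisfying assignment: determiner noun noun determiner determiner.
Rule-by-rule: rule 1 ✓; rule 2 ✓; rule 3 ✓.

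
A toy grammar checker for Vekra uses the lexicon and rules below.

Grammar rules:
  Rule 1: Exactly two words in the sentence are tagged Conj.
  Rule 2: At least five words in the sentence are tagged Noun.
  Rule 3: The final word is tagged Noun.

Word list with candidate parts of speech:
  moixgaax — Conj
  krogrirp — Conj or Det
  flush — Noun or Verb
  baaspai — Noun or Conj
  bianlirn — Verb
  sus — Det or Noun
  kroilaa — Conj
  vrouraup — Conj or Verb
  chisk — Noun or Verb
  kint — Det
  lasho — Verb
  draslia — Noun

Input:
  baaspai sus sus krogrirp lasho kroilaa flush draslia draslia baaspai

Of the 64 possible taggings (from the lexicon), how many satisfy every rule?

11

Candidates per position — 1:baaspai {Noun,Conj}; 2:sus {Det,Noun}; 3:sus {Det,Noun}; 4:krogrirp {Conj,Det}; 5:lasho {Verb}; 6:kroilaa {Conj}; 7:flush {Noun,Verb}; 8:draslia {Noun}; 9:draslia {Noun}; 10:baaspai {Noun,Conj}.
There are 64 candidate sequences in total.
Checking each against the rules leaves 11 sequences.
Count = 11.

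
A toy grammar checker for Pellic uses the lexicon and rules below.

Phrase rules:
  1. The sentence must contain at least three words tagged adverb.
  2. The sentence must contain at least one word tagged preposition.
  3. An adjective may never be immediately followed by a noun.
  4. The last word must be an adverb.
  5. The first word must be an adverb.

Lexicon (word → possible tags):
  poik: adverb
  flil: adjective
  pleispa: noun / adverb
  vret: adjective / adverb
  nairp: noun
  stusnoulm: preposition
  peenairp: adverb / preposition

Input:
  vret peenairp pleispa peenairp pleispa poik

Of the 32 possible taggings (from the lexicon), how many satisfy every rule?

Candidates per position — 1:vret {adjective,adverb}; 2:peenairp {adverb,preposition}; 3:pleispa {noun,adverb}; 4:peenairp {adverb,preposition}; 5:pleispa {noun,adverb}; 6:poik {adverb}.
There are 32 candidate sequences in total.
Checking each against the rules leaves 11 sequences.
Count = 11.

11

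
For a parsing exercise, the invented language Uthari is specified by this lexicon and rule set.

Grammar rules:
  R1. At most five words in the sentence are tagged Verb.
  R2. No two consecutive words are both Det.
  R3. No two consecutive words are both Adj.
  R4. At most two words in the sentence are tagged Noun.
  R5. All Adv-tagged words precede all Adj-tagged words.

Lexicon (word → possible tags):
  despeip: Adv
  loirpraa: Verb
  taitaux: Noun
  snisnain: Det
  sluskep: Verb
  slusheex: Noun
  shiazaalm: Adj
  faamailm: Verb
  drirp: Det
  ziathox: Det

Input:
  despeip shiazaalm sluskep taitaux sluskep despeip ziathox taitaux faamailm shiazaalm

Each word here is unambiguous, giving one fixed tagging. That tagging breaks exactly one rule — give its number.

Fixed tagging: Adv Adj Verb Noun Verb Adv Det Noun Verb Adj.
Applying the rules: R1 holds, R2 holds, R3 holds, R4 holds, R5 violated.
Only rule 5 fails.

5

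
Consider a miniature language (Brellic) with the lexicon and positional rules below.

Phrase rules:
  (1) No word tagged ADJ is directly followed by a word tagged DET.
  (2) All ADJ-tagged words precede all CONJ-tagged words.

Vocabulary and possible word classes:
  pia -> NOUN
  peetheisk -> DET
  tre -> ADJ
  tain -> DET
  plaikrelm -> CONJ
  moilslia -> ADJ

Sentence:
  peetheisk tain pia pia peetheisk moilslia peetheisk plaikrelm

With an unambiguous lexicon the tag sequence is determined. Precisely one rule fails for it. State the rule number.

Fixed tagging: DET DET NOUN NOUN DET ADJ DET CONJ.
Applying the rules: R1 fails, R2 ok.
Only rule 1 fails.

1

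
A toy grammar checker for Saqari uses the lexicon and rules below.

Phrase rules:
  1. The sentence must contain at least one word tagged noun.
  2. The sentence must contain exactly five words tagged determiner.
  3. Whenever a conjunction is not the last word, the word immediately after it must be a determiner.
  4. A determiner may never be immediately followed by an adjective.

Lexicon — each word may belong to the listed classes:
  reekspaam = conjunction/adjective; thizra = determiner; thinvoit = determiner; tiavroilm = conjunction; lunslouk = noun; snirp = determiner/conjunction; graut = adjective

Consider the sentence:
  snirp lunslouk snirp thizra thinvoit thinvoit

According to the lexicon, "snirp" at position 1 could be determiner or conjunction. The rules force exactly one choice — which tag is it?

Candidates per position — 1:snirp {determiner,conjunction}; 2:lunslouk {noun}; 3:snirp {determiner,conjunction}; 4:thizra {determiner}; 5:thinvoit {determiner}; 6:thinvoit {determiner}.
Position 1: conjunction is ruled out by rule 2; that leaves determiner.
Position 3: conjunction is ruled out by rule 2; that leaves determiner.
So the tagging must be: determiner noun determiner determiner determiner determiner.
Rule-by-rule: rule 1 satisfied; rule 2 satisfied; rule 3 satisfied; rule 4 satisfied.

determiner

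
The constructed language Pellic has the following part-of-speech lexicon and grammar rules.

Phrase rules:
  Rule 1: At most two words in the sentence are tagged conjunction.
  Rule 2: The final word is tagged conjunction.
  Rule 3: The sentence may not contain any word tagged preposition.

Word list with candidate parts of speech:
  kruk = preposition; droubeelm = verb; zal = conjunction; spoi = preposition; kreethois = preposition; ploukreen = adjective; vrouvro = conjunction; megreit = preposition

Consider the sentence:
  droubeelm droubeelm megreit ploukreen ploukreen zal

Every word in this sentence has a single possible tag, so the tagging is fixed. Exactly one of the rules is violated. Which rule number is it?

Fixed tagging: verb verb preposition adjective adjective conjunction.
Rule check: R1 ok, R2 ok, R3 fails.
Only rule 3 fails.

3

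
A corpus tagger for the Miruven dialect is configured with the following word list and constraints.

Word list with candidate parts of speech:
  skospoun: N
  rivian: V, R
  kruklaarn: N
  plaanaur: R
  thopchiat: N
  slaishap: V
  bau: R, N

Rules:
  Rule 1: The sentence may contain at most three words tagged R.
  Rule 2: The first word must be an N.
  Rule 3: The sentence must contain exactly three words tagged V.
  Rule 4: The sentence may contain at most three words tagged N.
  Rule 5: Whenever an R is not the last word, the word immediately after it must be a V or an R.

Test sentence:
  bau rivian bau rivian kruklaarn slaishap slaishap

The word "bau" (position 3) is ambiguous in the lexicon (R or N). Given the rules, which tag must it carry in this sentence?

R

Candidates per position — 1:bau {R,N}; 2:rivian {V,R}; 3:bau {R,N}; 4:rivian {V,R}; 5:kruklaarn {N}; 6:slaishap {V}; 7:slaishap {V}.
Position 1: tagging it R would leave rule 2 unsatisfiable, so it must be N.
Position 4: tagging it R would leave rule 5 unsatisfiable, so it must be V.
Position 2: tagging it V would leave rule 3 unsatisfiable, so it must be R.
Position 3: tagging it N would leave rule 5 unsatisfiable, so it must be R.
That leaves exactly one tagging: N R R V N V V.
Rule-by-rule: rule 1 holds; rule 2 holds; rule 3 holds; rule 4 holds; rule 5 holds.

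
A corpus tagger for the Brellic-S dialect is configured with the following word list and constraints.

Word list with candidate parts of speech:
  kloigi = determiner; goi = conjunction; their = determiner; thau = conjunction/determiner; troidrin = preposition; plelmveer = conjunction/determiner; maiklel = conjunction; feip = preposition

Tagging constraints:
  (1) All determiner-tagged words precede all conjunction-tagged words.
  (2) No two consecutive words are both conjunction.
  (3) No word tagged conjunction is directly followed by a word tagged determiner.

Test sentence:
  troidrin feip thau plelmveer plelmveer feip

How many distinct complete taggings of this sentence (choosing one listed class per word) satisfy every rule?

Candidates per position — 1:troidrin {preposition}; 2:feip {preposition}; 3:thau {conjunction,determiner}; 4:plelmveer {conjunction,determiner}; 5:plelmveer {conjunction,determiner}; 6:feip {preposition}.
There are 8 candidate sequences in total.
The sequences that satisfy every rule: preposition preposition determiner determiner conjunction preposition; preposition preposition determiner determiner determiner preposition.
Count = 2.

2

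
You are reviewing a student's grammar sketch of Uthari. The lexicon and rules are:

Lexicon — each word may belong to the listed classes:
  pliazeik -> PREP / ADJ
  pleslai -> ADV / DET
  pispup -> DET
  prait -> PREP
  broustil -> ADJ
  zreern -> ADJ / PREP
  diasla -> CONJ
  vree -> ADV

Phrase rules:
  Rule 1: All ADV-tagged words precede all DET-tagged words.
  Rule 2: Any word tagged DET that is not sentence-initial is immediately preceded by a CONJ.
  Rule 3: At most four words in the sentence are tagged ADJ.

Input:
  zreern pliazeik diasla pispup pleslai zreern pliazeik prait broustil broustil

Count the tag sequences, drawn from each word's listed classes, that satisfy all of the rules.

0

Candidates per position — 1:zreern {ADJ,PREP}; 2:pliazeik {PREP,ADJ}; 3:diasla {CONJ}; 4:pispup {DET}; 5:pleslai {ADV,DET}; 6:zreern {ADJ,PREP}; 7:pliazeik {PREP,ADJ}; 8:prait {PREP}; 9:broustil {ADJ}; 10:broustil {ADJ}.
There are 32 candidate sequences in total.
Every candidate sequence violates at least one rule; no consistent tagging exists.
Count = 0.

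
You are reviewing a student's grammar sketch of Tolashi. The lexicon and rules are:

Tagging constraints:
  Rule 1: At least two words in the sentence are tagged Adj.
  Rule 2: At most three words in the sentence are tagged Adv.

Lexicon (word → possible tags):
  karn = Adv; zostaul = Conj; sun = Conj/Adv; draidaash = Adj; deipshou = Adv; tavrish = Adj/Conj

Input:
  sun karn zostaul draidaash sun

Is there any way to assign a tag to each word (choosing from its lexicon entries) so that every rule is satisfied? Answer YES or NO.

Candidates per position — 1:sun {Conj,Adv}; 2:karn {Adv}; 3:zostaul {Conj}; 4:draidaash {Adj}; 5:sun {Conj,Adv}.
Rule 1 cannot be satisfied by any choice of tags from the lexicon.
So there is no consistent tagging.

NO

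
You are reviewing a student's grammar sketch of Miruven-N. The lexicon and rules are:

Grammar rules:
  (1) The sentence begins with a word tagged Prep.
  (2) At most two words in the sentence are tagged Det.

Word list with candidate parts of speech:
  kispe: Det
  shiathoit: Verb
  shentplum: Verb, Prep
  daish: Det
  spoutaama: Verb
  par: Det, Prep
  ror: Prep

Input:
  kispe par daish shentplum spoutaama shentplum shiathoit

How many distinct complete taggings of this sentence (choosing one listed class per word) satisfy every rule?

0

Candidates per position — 1:kispe {Det}; 2:par {Det,Prep}; 3:daish {Det}; 4:shentplum {Verb,Prep}; 5:spoutaama {Verb}; 6:shentplum {Verb,Prep}; 7:shiathoit {Verb}.
There are 8 candidate sequences in total.
Rule 1 cannot be satisfied by any choice of tags from the lexicon.
So there is no consistent tagging.
Count = 0.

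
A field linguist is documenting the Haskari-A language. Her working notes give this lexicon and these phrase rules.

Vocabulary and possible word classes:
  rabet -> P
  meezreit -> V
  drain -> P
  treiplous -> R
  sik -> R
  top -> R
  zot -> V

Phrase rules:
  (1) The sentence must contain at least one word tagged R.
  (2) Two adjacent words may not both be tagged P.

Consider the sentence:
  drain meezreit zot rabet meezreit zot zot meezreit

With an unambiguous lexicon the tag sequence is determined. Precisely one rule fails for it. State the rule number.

1

Fixed tagging: P V V P V V V V.
Checking each rule: R1 fails, R2 ok.
Only rule 1 fails.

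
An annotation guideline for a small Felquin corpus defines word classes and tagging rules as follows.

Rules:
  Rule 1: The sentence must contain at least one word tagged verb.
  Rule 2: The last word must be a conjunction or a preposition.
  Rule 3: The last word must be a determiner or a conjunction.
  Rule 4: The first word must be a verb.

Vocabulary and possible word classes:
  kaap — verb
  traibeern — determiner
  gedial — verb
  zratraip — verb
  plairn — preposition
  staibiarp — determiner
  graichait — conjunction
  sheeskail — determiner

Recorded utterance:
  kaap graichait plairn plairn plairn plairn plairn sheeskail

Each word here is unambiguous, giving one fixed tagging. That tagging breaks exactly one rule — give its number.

Fixed tagging: verb conjunction preposition preposition preposition preposition preposition determiner.
Applying the rules: R1 ok, R2 fails, R3 ok, R4 ok.
Only rule 2 fails.

2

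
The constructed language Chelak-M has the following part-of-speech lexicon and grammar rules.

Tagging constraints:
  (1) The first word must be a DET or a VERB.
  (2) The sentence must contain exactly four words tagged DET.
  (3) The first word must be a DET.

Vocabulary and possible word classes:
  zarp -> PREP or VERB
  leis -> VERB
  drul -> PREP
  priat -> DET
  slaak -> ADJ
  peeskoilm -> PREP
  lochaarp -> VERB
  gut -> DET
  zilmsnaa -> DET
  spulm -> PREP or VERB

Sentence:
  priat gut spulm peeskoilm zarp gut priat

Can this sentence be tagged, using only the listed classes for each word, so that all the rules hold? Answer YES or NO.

YES

Candidates per position — 1:priat {DET}; 2:gut {DET}; 3:spulm {PREP,VERB}; 4:peeskoilm {PREP}; 5:zarp {PREP,VERB}; 6:gut {DET}; 7:priat {DET}.
One satisfying assignment: DET DET VERB PREP PREP DET DET.
Verifying each rule — rule 1 ok; rule 2 ok; rule 3 ok.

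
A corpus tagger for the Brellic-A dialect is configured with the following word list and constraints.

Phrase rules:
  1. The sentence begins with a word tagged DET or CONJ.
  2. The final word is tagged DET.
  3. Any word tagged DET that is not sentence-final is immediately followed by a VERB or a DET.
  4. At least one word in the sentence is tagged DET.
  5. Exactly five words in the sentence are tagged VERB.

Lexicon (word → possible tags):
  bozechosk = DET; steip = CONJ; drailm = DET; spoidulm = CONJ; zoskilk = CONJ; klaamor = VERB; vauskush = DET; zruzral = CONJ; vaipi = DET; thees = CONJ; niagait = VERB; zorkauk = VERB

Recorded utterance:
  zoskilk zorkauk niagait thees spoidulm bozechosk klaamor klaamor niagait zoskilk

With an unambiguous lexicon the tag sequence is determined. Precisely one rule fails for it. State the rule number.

Fixed tagging: CONJ VERB VERB CONJ CONJ DET VERB VERB VERB CONJ.
Applying the rules: R1 ✓, R2 ✗, R3 ✓, R4 ✓, R5 ✓.
Only rule 2 fails.

2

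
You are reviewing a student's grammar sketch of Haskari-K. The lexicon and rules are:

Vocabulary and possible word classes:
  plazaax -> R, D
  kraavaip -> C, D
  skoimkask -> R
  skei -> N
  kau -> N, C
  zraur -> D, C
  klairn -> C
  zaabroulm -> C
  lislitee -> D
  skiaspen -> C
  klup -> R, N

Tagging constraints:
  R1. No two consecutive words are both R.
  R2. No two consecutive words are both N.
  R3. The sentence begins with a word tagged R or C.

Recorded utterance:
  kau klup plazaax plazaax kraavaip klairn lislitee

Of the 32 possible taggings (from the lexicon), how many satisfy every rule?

10

Candidates per position — 1:kau {N,C}; 2:klup {R,N}; 3:plazaax {R,D}; 4:plazaax {R,D}; 5:kraavaip {C,D}; 6:klairn {C}; 7:lislitee {D}.
There are 32 candidate sequences in total.
Checking each against the rules leaves 10 sequences.
Count = 10.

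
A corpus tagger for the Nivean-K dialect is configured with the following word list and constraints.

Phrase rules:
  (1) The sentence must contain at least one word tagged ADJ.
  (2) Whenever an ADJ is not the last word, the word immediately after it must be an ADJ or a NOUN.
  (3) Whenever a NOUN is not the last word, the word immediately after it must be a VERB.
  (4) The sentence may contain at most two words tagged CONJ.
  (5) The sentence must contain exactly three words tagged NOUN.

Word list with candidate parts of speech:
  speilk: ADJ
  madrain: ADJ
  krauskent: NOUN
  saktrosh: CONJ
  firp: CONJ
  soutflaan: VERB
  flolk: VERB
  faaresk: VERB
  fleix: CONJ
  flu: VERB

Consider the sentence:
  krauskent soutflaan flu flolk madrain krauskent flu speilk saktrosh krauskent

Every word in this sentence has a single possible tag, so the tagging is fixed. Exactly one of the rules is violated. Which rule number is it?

Fixed tagging: NOUN VERB VERB VERB ADJ NOUN VERB ADJ CONJ NOUN.
Applying the rules: R1 ✓, R2 ✗, R3 ✓, R4 ✓, R5 ✓.
Only rule 2 fails.

2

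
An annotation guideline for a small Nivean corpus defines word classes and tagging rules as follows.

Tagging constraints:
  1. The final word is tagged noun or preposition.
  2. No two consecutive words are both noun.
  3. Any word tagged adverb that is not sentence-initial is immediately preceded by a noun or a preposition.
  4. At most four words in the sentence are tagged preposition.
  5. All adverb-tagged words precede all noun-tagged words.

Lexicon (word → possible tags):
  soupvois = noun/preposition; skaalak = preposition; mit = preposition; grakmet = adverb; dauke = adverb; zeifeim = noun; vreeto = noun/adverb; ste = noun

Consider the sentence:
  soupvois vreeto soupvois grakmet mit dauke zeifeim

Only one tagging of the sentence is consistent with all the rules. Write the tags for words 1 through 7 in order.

Candidates per position — 1:soupvois {noun,preposition}; 2:vreeto {noun,adverb}; 3:soupvois {noun,preposition}; 4:grakmet {adverb}; 5:mit {preposition}; 6:dauke {adverb}; 7:zeifeim {noun}.
If word 1 were noun, no tagging could satisfy rule 5; so word 1 is preposition.
If word 2 were noun, no tagging could satisfy rule 5; so word 2 is adverb.
If word 3 were noun, no tagging could satisfy rule 5; so word 3 is preposition.
The unique satisfying tagging is: preposition adverb preposition adverb preposition adverb noun.
Checking: rule 1 ok; rule 2 ok; rule 3 ok; rule 4 ok; rule 5 ok.

preposition adverb preposition adverb preposition adverb noun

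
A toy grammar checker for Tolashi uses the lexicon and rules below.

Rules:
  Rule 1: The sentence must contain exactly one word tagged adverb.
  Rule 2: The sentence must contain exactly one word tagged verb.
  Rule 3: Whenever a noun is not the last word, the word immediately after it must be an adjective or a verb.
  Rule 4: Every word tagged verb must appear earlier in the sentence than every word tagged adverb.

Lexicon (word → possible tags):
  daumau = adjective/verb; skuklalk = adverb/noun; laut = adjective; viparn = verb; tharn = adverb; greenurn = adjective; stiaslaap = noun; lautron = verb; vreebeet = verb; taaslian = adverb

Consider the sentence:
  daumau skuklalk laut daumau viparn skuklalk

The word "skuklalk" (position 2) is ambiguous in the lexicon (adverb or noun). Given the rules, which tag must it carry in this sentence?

Candidates per position — 1:daumau {adjective,verb}; 2:skuklalk {adverb,noun}; 3:laut {adjective}; 4:daumau {adjective,verb}; 5:viparn {verb}; 6:skuklalk {adverb,noun}.
At position 1, choosing verb makes rule 2 impossible to satisfy; hence adjective.
At position 2, choosing adverb makes rule 4 impossible to satisfy; hence noun.
At position 4, choosing verb makes rule 2 impossible to satisfy; hence adjective.
At position 6, choosing noun makes rule 1 impossible to satisfy; hence adverb.
The unique satisfying tagging is: adjective noun adjective adjective verb adverb.
Check: rule 1 ✓; rule 2 ✓; rule 3 ✓; rule 4 ✓.

noun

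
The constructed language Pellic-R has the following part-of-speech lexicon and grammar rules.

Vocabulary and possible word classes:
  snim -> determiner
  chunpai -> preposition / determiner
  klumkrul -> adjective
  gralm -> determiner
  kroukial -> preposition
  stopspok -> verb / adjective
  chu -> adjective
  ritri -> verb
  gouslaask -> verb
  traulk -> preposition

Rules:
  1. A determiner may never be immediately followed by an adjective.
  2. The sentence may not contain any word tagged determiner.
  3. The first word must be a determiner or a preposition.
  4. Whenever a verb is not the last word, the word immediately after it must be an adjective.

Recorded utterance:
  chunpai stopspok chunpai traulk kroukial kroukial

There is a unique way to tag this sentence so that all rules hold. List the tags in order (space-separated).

preposition adjective preposition preposition preposition preposition

Candidates per position — 1:chunpai {preposition,determiner}; 2:stopspok {verb,adjective}; 3:chunpai {preposition,determiner}; 4:traulk {preposition}; 5:kroukial {preposition}; 6:kroukial {preposition}.
At position 1, choosing determiner makes rule 2 impossible to satisfy; hence preposition.
At position 2, choosing verb makes rule 4 impossible to satisfy; hence adjective.
At position 3, choosing determiner makes rule 2 impossible to satisfy; hence preposition.
So the tagging must be: preposition adjective preposition preposition preposition preposition.
Checking: rule 1 ✓; rule 2 ✓; rule 3 ✓; rule 4 ✓.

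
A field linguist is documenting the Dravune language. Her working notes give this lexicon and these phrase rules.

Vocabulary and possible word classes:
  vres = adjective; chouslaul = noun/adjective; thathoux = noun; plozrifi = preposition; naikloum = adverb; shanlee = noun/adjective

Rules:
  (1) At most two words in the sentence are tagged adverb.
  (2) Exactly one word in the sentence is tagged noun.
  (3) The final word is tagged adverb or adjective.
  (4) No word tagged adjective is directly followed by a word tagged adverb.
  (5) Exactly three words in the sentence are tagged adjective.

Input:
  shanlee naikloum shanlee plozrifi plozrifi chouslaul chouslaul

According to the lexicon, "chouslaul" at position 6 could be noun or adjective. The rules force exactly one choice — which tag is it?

adjective

Candidates per position — 1:shanlee {noun,adjective}; 2:naikloum {adverb}; 3:shanlee {noun,adjective}; 4:plozrifi {preposition}; 5:plozrifi {preposition}; 6:chouslaul {noun,adjective}; 7:chouslaul {noun,adjective}.
If word 1 were adjective, no tagging could satisfy rule 4; so word 1 is noun.
If word 3 were noun, no tagging could satisfy rule 2; so word 3 is adjective.
If word 6 were noun, no tagging could satisfy rule 2; so word 6 is adjective.
If word 7 were noun, no tagging could satisfy rule 2; so word 7 is adjective.
That leaves exactly one tagging: noun adverb adjective preposition preposition adjective adjective.
Rule-by-rule: rule 1 ok; rule 2 ok; rule 3 ok; rule 4 ok; rule 5 ok.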